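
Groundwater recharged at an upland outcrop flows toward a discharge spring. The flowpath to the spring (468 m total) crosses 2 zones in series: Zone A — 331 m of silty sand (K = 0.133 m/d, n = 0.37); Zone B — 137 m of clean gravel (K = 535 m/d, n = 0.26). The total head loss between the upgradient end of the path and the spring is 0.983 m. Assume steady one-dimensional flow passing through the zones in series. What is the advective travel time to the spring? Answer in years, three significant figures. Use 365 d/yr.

Steady 1-D flow in series ⇒ the Darcy flux q is identical in every zone and the zone head losses add (resistances L/K in series).
Σ(L/K) = 331/0.133 + 137/535 = 2489 + 0.2561 = 2489 d
q = ΔH / Σ(L/K) = 0.983 / 2489 = 3.949e-4 m/d (same in every zone)
Zone A: v = q/n = 3.949e-4/0.37 = 0.001067 m/d → t_A = 331/0.001067 = 310100 d
Zone B: v = q/n = 3.949e-4/0.26 = 0.001519 m/d → t_B = 137/0.001519 = 90190 d
Total t = 310100 + 90190 = 400300 d
   = 400300 / 365 = 1100 yr

1100 years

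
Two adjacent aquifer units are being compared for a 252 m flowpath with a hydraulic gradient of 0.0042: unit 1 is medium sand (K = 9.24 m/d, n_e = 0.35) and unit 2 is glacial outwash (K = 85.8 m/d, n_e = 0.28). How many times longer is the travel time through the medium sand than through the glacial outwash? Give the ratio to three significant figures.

Unit 1 (medium sand): v = 9.24×0.0042/0.35 = 0.1109 m/d, t = 252/0.1109 = 2273 d
Unit 2 (glacial outwash): v = 85.8×0.0042/0.28 = 1.287 m/d, t = 252/1.287 = 195.8 d
t(medium sand) / t(glacial outwash) = 2273/195.8 = 11.6

11.6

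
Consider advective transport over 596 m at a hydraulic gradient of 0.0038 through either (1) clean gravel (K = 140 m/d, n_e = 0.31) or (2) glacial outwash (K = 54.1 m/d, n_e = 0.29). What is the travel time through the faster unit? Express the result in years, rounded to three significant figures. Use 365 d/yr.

Unit 1 (clean gravel): v = 140×0.0038/0.31 = 1.716 m/d, t = 596/1.716 = 347.3 d
Unit 2 (glacial outwash): v = 54.1×0.0038/0.29 = 0.7089 m/d, t = 596/0.7089 = 840.7 d
Faster: 347.3 d / 365 = 0.951 yr

0.951 years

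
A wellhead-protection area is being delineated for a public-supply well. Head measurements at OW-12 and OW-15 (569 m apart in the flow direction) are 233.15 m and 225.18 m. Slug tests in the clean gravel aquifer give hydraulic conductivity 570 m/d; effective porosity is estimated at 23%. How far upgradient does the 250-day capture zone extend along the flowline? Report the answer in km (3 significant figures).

8.68 km

Hydraulic gradient i = (233.15 − 225.18) / 569 = 7.97 / 569 = 0.01401
Specific discharge q = 570 × 0.01401 = 7.984 m/d
v = Ki/n = 570·0.01401/0.23 = 34.71 m/d
L = v × T = 34.71 × 250 = 8678 m
   = 8.68 km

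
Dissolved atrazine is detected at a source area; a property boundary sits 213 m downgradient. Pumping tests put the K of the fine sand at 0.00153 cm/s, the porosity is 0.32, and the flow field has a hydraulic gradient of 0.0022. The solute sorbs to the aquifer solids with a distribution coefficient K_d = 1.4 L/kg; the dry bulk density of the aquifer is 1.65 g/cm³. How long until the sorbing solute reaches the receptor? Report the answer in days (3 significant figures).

K = 0.00153 cm/s × 864 = 1.322 m/d
Darcy flux q = K·i = 1.322 × 0.0022 = 0.002908 m/d
Average linear velocity = 0.002908 / 0.32 = 0.009088 m/d
Retardation R = 1 + ρ_b·K_d/n = 1 + 1.65×1.4/0.32 = 8.219
Contaminant velocity v_c = v/R = 0.009088/8.219 = 0.001106 m/d
t = L/v_c = 213/0.001106 = 192600 d

193000 days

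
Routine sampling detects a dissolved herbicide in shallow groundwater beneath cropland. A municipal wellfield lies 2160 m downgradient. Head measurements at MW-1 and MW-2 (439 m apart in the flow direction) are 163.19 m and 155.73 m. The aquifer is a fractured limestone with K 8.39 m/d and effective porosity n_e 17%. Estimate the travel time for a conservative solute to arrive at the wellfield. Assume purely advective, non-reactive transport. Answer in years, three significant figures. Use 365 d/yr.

7.06 years

Hydraulic gradient i = (163.19 − 155.73) / 439 = 7.46 / 439 = 0.01699
Darcy flux q = K·i = 8.39 × 0.01699 = 0.1426 m/d
Average linear velocity = 0.1426 / 0.17 = 0.8387 m/d
t = L / v = 2160 / 0.8387 = 2576 d
   = 2576 / 365 = 7.06 yr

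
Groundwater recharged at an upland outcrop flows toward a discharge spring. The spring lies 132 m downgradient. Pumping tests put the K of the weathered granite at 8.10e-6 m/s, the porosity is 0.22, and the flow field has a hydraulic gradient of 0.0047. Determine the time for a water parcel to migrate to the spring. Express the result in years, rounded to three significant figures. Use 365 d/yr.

K = 8.10e-6 m/s × 86400 s/d = 0.6998 m/d
q = Ki = 0.6998 × 0.0047 = 0.003289 m/d
Seepage velocity v = q / n = 0.003289 / 0.22 = 0.01495 m/d
t = L / v = 132 / 0.01495 = 8829 d
   = 8829 / 365 = 24.2 yr

24.2 years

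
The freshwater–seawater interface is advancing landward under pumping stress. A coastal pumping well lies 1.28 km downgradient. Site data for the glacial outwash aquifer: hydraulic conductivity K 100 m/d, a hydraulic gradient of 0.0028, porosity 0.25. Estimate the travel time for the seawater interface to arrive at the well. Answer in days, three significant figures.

1140 days

Darcy flux q = K·i = 100 × 0.0028 = 0.2800 m/d
Seepage velocity v = q / n = 0.2800 / 0.25 = 1.120 m/d
L = 1.28 km = 1280 m
t = L / v = 1280 / 1.120 = 1143 d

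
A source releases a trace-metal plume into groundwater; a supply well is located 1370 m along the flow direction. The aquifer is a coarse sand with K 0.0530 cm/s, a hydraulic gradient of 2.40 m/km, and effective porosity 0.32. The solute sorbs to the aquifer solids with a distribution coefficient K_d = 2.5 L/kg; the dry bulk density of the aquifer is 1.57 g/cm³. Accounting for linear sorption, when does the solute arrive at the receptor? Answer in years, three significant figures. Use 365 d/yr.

145 years

K = 0.0530 cm/s × 864 = 45.79 m/d
q = Ki = 45.79 × 0.0024 = 0.1099 m/d
Seepage velocity v = q / n = 0.1099 / 0.32 = 0.3434 m/d
Retardation R = 1 + ρ_b·K_d/n = 1 + 1.57×2.5/0.32 = 13.27
Contaminant velocity v_c = v/R = 0.3434/13.27 = 0.02589 m/d
t = L/v_c = 1370/0.02589 = 52920 d
   = 52920/365 = 145 yr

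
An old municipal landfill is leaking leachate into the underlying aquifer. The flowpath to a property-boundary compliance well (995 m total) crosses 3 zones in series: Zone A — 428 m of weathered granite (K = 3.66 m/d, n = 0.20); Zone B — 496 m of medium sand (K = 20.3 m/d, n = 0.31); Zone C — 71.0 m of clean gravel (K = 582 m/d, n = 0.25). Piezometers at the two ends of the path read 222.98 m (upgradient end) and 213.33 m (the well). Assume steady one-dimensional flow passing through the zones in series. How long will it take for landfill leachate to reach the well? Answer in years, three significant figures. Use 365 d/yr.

10.3 years

Total head drop ΔH = 222.98 − 213.33 = 9.65 m
Continuity: the same q passes through each zone, so ΔH = q·Σ(L_j/K_j) — the zones act as resistances in series.
Σ(L/K) = 428/3.66 + 496/20.3 + 71.0/582 = 116.9 + 24.43 + 0.1220 = 141.5 d
q = ΔH / Σ(L/K) = 9.65 / 141.5 = 0.06820 m/d (same in every zone)
Zone A: v = q/n = 0.06820/0.20 = 0.3410 m/d → t_A = 428/0.3410 = 1255 d
Zone B: v = q/n = 0.06820/0.31 = 0.2200 m/d → t_B = 496/0.2200 = 2255 d
Zone C: v = q/n = 0.06820/0.25 = 0.2728 m/d → t_C = 71.0/0.2728 = 260.3 d
Total t = 1255 + 2255 + 260.3 = 3770 d
   = 3770 / 365 = 10.3 yr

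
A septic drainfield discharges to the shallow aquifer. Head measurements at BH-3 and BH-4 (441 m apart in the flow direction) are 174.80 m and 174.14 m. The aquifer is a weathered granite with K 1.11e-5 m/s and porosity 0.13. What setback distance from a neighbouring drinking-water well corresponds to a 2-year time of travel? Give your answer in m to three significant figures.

Hydraulic gradient i = (174.80 − 174.14) / 441 = 0.66 / 441 = 0.001497
K = 1.11e-5 m/s × 86400 s/d = 0.9590 m/d
q = Ki = 0.9590 × 0.001497 = 0.001435 m/d
v = Ki/n = 0.9590·0.001497/0.13 = 0.01104 m/d
T = 2 yr × 365 = 730 d
L = v × T = 0.01104 × 730 = 8.060 m

8.06 m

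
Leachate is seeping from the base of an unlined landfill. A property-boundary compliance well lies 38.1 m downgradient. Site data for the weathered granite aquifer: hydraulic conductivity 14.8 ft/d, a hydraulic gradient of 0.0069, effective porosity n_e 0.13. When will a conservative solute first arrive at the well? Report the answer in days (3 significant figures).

159 days

K = 14.8 ft/d × 0.3048 = 4.511 m/d
Darcy flux q = K·i = 4.511 × 0.0069 = 0.03113 m/d
Average linear velocity = 0.03113 / 0.13 = 0.2394 m/d
t = L / v = 38.1 / 0.2394 = 159.1 d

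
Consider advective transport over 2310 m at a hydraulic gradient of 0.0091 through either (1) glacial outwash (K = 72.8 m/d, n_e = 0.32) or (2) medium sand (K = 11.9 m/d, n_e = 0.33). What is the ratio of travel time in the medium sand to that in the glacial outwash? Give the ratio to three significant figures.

Unit 1 (glacial outwash): v = 72.8×0.0091/0.32 = 2.070 m/d, t = 2310/2.070 = 1116 d
Unit 2 (medium sand): v = 11.9×0.0091/0.33 = 0.3282 m/d, t = 2310/0.3282 = 7039 d
t(medium sand) / t(glacial outwash) = 7039/1116 = 6.31

6.31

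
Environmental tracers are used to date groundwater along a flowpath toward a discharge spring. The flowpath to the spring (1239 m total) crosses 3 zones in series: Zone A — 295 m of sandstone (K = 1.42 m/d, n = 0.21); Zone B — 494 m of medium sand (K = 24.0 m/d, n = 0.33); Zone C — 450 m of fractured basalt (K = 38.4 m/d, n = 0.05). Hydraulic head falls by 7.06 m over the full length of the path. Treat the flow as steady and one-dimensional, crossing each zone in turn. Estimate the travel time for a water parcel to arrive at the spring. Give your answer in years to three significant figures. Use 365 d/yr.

23.1 years

Steady 1-D flow in series ⇒ the Darcy flux q is identical in every zone and the zone head losses add (resistances L/K in series).
Σ(L/K) = 295/1.42 + 494/24.0 + 450/38.4 = 207.7 + 20.58 + 11.72 = 240.0 d
q = ΔH / Σ(L/K) = 7.06 / 240.0 = 0.02941 m/d (same in every zone)
Zone A: v = q/n = 0.02941/0.21 = 0.1401 m/d → t_A = 295/0.1401 = 2106 d
Zone B: v = q/n = 0.02941/0.33 = 0.08912 m/d → t_B = 494/0.08912 = 5543 d
Zone C: v = q/n = 0.02941/0.05 = 0.5882 m/d → t_C = 450/0.5882 = 765.0 d
Total t = 2106 + 5543 + 765.0 = 8414 d
   = 8414 / 365 = 23.1 yr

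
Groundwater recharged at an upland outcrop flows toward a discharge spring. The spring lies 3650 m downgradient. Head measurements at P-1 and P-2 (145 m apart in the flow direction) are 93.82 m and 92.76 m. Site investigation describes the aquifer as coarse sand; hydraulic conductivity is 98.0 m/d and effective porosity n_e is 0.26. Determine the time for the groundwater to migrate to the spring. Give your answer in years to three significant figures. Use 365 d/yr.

Hydraulic gradient i = (93.82 − 92.76) / 145 = 1.06 / 145 = 0.007310
Specific discharge q = 98.0 × 0.007310 = 0.7164 m/d
v_s = q/n_e = 0.7164/0.26 = 2.755 m/d
t = L / v = 3650 / 2.755 = 1325 d
   = 1325 / 365 = 3.63 yr

3.63 years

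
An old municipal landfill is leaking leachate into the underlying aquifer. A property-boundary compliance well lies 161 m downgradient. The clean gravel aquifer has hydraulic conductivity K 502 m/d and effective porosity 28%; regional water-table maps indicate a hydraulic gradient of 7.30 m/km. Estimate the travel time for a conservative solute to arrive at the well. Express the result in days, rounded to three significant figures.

q = Ki = 502 × 0.0073 = 3.665 m/d
Average linear velocity = 3.665 / 0.28 = 13.09 m/d
t = L / v = 161 / 13.09 = 12.30 d

12.3 days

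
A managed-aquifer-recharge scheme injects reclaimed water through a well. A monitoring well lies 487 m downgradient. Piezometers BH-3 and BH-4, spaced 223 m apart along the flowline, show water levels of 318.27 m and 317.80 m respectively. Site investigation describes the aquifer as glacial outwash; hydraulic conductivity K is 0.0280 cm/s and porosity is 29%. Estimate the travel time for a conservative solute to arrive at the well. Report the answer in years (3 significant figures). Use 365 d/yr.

Hydraulic gradient i = (318.27 − 317.80) / 223 = 0.47 / 223 = 0.002108
K = 0.0280 cm/s × 864 = 24.19 m/d
Darcy flux q = K·i = 24.19 × 0.002108 = 0.05099 m/d
Average linear velocity = 0.05099 / 0.29 = 0.1758 m/d
t = L / v = 487 / 0.1758 = 2770 d
   = 2770 / 365 = 7.59 yr

7.59 years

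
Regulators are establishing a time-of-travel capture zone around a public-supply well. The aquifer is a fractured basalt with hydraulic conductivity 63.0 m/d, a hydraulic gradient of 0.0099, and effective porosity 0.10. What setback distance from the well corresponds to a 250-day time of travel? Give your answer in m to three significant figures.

1560 m

Darcy flux q = K·i = 63.0 × 0.0099 = 0.6237 m/d
Average linear velocity = 0.6237 / 0.10 = 6.237 m/d
L = v × T = 6.237 × 250 = 1559 m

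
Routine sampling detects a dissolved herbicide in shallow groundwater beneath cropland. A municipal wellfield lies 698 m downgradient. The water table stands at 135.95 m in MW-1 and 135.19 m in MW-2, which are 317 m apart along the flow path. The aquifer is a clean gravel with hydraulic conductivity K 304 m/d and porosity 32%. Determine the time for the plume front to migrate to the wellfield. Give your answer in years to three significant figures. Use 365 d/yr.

Hydraulic gradient i = (135.95 − 135.19) / 317 = 0.76 / 317 = 0.002397
Specific discharge q = 304 × 0.002397 = 0.7288 m/d
Seepage velocity v = q / n = 0.7288 / 0.32 = 2.278 m/d
t = L / v = 698 / 2.278 = 306.5 d
   = 306.5 / 365 = 0.840 yr

0.840 years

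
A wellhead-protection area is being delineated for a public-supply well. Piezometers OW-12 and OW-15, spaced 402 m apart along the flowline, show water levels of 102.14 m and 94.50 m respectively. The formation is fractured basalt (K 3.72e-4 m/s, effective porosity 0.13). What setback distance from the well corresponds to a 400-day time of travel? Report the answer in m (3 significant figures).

Hydraulic gradient i = (102.14 − 94.50) / 402 = 7.64 / 402 = 0.01900
K = 3.72e-4 m/s × 86400 s/d = 32.14 m/d
Darcy flux q = K·i = 32.14 × 0.01900 = 0.6108 m/d
Average linear velocity = 0.6108 / 0.13 = 4.699 m/d
L = v × T = 4.699 × 400 = 1879 m

1880 m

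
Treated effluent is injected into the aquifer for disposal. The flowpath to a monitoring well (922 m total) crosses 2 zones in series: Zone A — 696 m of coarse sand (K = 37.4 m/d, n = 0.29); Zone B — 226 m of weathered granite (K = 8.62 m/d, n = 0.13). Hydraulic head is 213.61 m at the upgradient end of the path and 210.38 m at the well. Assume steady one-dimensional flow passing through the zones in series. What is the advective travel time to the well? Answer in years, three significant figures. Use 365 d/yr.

Total head drop ΔH = 213.61 − 210.38 = 3.23 m
Steady 1-D flow in series ⇒ the Darcy flux q is identical in every zone and the zone head losses add (resistances L/K in series).
Σ(L/K) = 696/37.4 + 226/8.62 = 18.61 + 26.22 = 44.83 d
q = ΔH / Σ(L/K) = 3.23 / 44.83 = 0.07205 m/d (same in every zone)
Zone A: v = q/n = 0.07205/0.29 = 0.2485 m/d → t_A = 696/0.2485 = 2801 d
Zone B: v = q/n = 0.07205/0.13 = 0.5543 m/d → t_B = 226/0.5543 = 407.8 d
Total t = 2801 + 407.8 = 3209 d
   = 3209 / 365 = 8.79 yr

8.79 years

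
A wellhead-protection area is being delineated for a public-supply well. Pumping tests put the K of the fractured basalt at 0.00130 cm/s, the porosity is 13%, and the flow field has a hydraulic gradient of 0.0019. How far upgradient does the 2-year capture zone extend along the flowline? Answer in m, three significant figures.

K = 0.00130 cm/s × 864 = 1.123 m/d
q = Ki = 1.123 × 0.0019 = 0.002134 m/d
Seepage velocity v = q / n = 0.002134 / 0.13 = 0.01642 m/d
T = 2 yr × 365 = 730 d
L = v × T = 0.01642 × 730 = 11.98 m

12.0 m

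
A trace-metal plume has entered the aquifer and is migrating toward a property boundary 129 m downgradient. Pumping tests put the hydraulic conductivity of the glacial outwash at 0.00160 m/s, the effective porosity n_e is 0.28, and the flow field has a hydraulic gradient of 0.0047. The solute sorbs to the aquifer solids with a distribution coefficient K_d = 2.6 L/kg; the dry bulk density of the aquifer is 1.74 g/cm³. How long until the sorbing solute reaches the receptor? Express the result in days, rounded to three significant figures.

K = 0.00160 m/s × 86400 s/d = 138.2 m/d
q = Ki = 138.2 × 0.0047 = 0.6497 m/d
v = Ki/n = 138.2·0.0047/0.28 = 2.320 m/d
Retardation R = 1 + ρ_b·K_d/n = 1 + 1.74×2.6/0.28 = 17.16
Contaminant velocity v_c = v/R = 2.320/17.16 = 0.1352 m/d
t = L/v_c = 129/0.1352 = 953.8 d

954 days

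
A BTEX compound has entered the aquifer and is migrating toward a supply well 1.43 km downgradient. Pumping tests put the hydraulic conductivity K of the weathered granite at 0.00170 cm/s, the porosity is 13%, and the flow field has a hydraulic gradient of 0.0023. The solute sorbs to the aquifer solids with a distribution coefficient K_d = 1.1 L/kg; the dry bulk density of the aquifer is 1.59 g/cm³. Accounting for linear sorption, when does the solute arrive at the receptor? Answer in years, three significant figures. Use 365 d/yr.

K = 0.00170 cm/s × 864 = 1.469 m/d
Darcy flux q = K·i = 1.469 × 0.0023 = 0.003378 m/d
v = Ki/n = 1.469·0.0023/0.13 = 0.02599 m/d
Retardation R = 1 + ρ_b·K_d/n = 1 + 1.59×1.1/0.13 = 14.45
Contaminant velocity v_c = v/R = 0.02599/14.45 = 0.001798 m/d
L = 1.43 km = 1430 m
t = L/v_c = 1430/0.001798 = 795400 d
   = 795400/365 = 2180 yr

2180 years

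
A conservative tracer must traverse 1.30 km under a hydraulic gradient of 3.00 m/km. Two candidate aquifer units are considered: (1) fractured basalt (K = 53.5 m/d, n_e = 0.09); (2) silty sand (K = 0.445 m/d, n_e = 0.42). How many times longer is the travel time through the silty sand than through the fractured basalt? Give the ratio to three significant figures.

Unit 1 (fractured basalt): v = 53.5×0.0030/0.09 = 1.783 m/d, t = 1300/1.783 = 729.0 d
Unit 2 (silty sand): v = 0.445×0.0030/0.42 = 0.003179 m/d, t = 1300/0.003179 = 409000 d
t(silty sand) / t(fractured basalt) = 409000/729.0 = 561

561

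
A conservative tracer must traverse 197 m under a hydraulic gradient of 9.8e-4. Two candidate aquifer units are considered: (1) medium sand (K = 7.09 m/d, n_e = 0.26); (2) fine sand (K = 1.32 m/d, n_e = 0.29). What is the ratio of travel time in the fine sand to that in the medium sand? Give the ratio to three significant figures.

5.99

Unit 1 (medium sand): v = 7.09×9.8e-4/0.26 = 0.02672 m/d, t = 197/0.02672 = 7372 d
Unit 2 (fine sand): v = 1.32×9.8e-4/0.29 = 0.004461 m/d, t = 197/0.004461 = 44160 d
t(fine sand) / t(medium sand) = 44160/7372 = 5.99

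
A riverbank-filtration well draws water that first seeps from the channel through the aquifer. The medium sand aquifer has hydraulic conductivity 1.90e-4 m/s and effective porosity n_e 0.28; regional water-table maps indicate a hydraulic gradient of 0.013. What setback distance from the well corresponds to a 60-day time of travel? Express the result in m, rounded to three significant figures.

K = 1.90e-4 m/s × 86400 s/d = 16.42 m/d
q = Ki = 16.42 × 0.013 = 0.2134 m/d
Average linear velocity = 0.2134 / 0.28 = 0.7622 m/d
L = v × T = 0.7622 × 60 = 45.73 m

45.7 m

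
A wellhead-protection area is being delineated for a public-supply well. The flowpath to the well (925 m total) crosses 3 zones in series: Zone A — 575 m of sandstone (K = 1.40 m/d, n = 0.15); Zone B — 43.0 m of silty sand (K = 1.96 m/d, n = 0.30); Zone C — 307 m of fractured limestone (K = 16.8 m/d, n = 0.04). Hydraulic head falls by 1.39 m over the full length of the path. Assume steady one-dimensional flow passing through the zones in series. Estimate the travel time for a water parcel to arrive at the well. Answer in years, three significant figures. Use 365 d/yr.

99.0 years

Continuity: the same q passes through each zone, so ΔH = q·Σ(L_j/K_j) — the zones act as resistances in series.
Σ(L/K) = 575/1.40 + 43.0/1.96 + 307/16.8 = 410.7 + 21.94 + 18.27 = 450.9 d
q = ΔH / Σ(L/K) = 1.39 / 450.9 = 0.003083 m/d (same in every zone)
Zone A: v = q/n = 0.003083/0.15 = 0.02055 m/d → t_A = 575/0.02055 = 27980 d
Zone B: v = q/n = 0.003083/0.30 = 0.01028 m/d → t_B = 43.0/0.01028 = 4185 d
Zone C: v = q/n = 0.003083/0.04 = 0.07706 m/d → t_C = 307/0.07706 = 3984 d
Total t = 27980 + 4185 + 3984 = 36150 d
   = 36150 / 365 = 99.0 yr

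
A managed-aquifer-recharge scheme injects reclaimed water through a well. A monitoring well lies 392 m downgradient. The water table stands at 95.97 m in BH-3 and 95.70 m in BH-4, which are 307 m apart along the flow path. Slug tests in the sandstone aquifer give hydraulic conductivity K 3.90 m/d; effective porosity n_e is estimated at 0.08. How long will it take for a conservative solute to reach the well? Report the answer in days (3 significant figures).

9140 days

Hydraulic gradient i = (95.97 − 95.70) / 307 = 0.27 / 307 = 8.795e-4
Darcy flux q = K·i = 3.90 × 8.795e-4 = 0.003430 m/d
Average linear velocity = 0.003430 / 0.08 = 0.04287 m/d
t = L / v = 392 / 0.04287 = 9143 d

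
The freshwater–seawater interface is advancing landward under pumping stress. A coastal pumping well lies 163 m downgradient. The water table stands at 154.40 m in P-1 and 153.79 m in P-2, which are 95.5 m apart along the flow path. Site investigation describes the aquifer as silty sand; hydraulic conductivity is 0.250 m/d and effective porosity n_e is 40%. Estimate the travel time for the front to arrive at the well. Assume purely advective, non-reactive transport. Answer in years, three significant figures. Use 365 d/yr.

112 years

Hydraulic gradient i = (154.40 − 153.79) / 95.5 = 0.61 / 95.5 = 0.006387
Specific discharge q = 0.250 × 0.006387 = 0.001597 m/d
v = Ki/n = 0.250·0.006387/0.40 = 0.003992 m/d
t = L / v = 163 / 0.003992 = 40830 d
   = 40830 / 365 = 112 yr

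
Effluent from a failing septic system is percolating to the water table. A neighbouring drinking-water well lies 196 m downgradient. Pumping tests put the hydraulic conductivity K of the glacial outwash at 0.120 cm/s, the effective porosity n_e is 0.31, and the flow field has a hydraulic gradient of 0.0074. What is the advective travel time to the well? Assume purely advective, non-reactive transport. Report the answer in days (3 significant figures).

K = 0.120 cm/s × 864 = 103.7 m/d
Darcy flux q = K·i = 103.7 × 0.0074 = 0.7672 m/d
v = Ki/n = 103.7·0.0074/0.31 = 2.475 m/d
t = L / v = 196 / 2.475 = 79.19 d

79.2 days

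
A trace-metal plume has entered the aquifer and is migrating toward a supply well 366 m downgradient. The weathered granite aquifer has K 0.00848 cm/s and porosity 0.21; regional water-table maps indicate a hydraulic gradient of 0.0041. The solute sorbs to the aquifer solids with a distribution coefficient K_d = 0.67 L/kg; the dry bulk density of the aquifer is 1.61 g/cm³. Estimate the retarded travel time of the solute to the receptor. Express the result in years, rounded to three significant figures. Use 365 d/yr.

43.0 years

K = 0.00848 cm/s × 864 = 7.327 m/d
Specific discharge q = 7.327 × 0.0041 = 0.03004 m/d
v = Ki/n = 7.327·0.0041/0.21 = 0.1430 m/d
Retardation R = 1 + ρ_b·K_d/n = 1 + 1.61×0.67/0.21 = 6.137
Contaminant velocity v_c = v/R = 0.1430/6.137 = 0.02331 m/d
t = L/v_c = 366/0.02331 = 15700 d
   = 15700/365 = 43.0 yr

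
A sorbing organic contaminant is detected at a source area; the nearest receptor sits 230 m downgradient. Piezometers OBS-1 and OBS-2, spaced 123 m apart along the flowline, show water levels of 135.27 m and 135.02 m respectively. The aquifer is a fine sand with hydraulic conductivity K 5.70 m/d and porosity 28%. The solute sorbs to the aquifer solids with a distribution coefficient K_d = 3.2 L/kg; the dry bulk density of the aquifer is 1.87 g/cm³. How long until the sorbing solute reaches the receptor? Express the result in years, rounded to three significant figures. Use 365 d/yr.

341 years

Hydraulic gradient i = (135.27 − 135.02) / 123 = 0.25 / 123 = 0.002033
Specific discharge q = 5.70 × 0.002033 = 0.01159 m/d
v_s = q/n_e = 0.01159/0.28 = 0.04138 m/d
Retardation R = 1 + ρ_b·K_d/n = 1 + 1.87×3.2/0.28 = 22.37
Contaminant velocity v_c = v/R = 0.04138/22.37 = 0.001850 m/d
t = L/v_c = 230/0.001850 = 124400 d
   = 124400/365 = 341 yr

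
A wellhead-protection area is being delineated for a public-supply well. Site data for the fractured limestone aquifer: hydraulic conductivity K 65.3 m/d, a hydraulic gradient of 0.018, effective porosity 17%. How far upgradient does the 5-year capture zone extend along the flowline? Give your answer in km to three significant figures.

q = Ki = 65.3 × 0.018 = 1.175 m/d
v = Ki/n = 65.3·0.018/0.17 = 6.914 m/d
T = 5 yr × 365 = 1825 d
L = v × T = 6.914 × 1825 = 12620 m
   = 12.6 km

12.6 km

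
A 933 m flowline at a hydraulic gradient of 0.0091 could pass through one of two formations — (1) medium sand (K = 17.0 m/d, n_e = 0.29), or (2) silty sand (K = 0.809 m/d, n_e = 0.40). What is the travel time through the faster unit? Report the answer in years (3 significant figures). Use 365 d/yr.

4.79 years

Unit 1 (medium sand): v = 17.0×0.0091/0.29 = 0.5334 m/d, t = 933/0.5334 = 1749 d
Unit 2 (silty sand): v = 0.809×0.0091/0.40 = 0.01840 m/d, t = 933/0.01840 = 50690 d
Faster: 1749 d / 365 = 4.79 yr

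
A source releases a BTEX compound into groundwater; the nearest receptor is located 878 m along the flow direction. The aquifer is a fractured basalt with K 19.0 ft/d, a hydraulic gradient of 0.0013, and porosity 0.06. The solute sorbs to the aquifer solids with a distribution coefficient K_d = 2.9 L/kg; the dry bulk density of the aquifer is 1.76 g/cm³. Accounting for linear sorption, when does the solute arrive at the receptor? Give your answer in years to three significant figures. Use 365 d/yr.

K = 19.0 ft/d × 0.3048 = 5.791 m/d
Specific discharge q = 5.791 × 0.0013 = 0.007529 m/d
v = Ki/n = 5.791·0.0013/0.06 = 0.1255 m/d
Retardation R = 1 + ρ_b·K_d/n = 1 + 1.76×2.9/0.06 = 86.07
Contaminant velocity v_c = v/R = 0.1255/86.07 = 0.001458 m/d
t = L/v_c = 878/0.001458 = 602200 d
   = 602200/365 = 1650 yr

1650 years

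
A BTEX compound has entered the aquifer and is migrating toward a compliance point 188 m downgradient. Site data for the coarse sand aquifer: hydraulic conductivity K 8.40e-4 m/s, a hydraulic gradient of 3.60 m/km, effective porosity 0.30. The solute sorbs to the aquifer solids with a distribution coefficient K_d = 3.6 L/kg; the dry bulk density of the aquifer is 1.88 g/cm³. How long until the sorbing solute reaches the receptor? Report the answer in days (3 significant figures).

5090 days

K = 8.40e-4 m/s × 86400 s/d = 72.58 m/d
q = Ki = 72.58 × 0.0036 = 0.2613 m/d
Average linear velocity = 0.2613 / 0.30 = 0.8709 m/d
Retardation R = 1 + ρ_b·K_d/n = 1 + 1.88×3.6/0.30 = 23.56
Contaminant velocity v_c = v/R = 0.8709/23.56 = 0.03697 m/d
t = L/v_c = 188/0.03697 = 5086 d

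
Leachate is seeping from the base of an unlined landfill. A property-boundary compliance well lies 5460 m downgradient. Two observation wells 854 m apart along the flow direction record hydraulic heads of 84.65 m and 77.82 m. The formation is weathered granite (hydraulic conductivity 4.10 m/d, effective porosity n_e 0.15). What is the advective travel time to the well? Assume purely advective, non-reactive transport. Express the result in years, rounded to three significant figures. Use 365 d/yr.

Hydraulic gradient i = (84.65 − 77.82) / 854 = 6.83 / 854 = 0.007998
Specific discharge q = 4.10 × 0.007998 = 0.03279 m/d
Average linear velocity = 0.03279 / 0.15 = 0.2186 m/d
t = L / v = 5460 / 0.2186 = 24980 d
   = 24980 / 365 = 68.4 yr

68.4 years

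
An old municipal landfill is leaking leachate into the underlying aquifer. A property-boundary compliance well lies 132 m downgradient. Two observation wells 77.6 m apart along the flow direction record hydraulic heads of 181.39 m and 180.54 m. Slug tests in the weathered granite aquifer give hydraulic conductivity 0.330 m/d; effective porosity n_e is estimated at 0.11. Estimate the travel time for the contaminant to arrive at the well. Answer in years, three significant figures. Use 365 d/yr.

11.0 years

Hydraulic gradient i = (181.39 − 180.54) / 77.6 = 0.85 / 77.6 = 0.01095
Darcy flux q = K·i = 0.330 × 0.01095 = 0.003615 m/d
v = Ki/n = 0.330·0.01095/0.11 = 0.03286 m/d
t = L / v = 132 / 0.03286 = 4017 d
   = 4017 / 365 = 11.0 yr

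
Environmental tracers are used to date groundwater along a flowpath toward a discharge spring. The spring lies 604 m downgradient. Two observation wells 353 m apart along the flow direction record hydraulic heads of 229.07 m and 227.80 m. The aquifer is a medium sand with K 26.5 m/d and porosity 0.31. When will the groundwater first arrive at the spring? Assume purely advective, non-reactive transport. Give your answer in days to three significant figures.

Hydraulic gradient i = (229.07 − 227.80) / 353 = 1.27 / 353 = 0.003598
q = Ki = 26.5 × 0.003598 = 0.09534 m/d
Average linear velocity = 0.09534 / 0.31 = 0.3075 m/d
t = L / v = 604 / 0.3075 = 1964 d

1960 days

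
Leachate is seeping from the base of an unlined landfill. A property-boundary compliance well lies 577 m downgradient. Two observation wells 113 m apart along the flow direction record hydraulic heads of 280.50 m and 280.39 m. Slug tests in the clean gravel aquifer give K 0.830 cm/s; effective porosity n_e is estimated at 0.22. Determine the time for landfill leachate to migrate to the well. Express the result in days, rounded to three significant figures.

182 days

Hydraulic gradient i = (280.50 − 280.39) / 113 = 0.11 / 113 = 9.735e-4
K = 0.830 cm/s × 864 = 717.1 m/d
q = Ki = 717.1 × 9.735e-4 = 0.6981 m/d
Average linear velocity = 0.6981 / 0.22 = 3.173 m/d
t = L / v = 577 / 3.173 = 181.8 d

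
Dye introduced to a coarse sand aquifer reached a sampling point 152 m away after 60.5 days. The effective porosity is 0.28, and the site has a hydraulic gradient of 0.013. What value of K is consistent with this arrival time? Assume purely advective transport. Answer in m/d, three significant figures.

v = L / t = 152 / 60.5 = 2.512 m/d
K = v · n / i = 2.512 × 0.28 / 0.013 = 54.1 m/d

54.1 m/d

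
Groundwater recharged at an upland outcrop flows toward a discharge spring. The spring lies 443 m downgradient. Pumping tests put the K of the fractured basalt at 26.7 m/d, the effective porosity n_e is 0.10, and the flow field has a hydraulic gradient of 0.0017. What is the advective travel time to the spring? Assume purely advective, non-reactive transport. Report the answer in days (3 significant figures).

q = Ki = 26.7 × 0.0017 = 0.04539 m/d
v_s = q/n_e = 0.04539/0.10 = 0.4539 m/d
t = L / v = 443 / 0.4539 = 976.0 d

976 days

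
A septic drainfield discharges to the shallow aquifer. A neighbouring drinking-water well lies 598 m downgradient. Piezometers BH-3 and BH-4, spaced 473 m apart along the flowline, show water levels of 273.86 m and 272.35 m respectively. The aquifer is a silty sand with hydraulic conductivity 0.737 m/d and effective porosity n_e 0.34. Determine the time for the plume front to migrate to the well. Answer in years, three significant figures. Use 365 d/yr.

237 years

Hydraulic gradient i = (273.86 − 272.35) / 473 = 1.51 / 473 = 0.003192
q = Ki = 0.737 × 0.003192 = 0.002353 m/d
Seepage velocity v = q / n = 0.002353 / 0.34 = 0.006920 m/d
t = L / v = 598 / 0.006920 = 86420 d
   = 86420 / 365 = 237 yr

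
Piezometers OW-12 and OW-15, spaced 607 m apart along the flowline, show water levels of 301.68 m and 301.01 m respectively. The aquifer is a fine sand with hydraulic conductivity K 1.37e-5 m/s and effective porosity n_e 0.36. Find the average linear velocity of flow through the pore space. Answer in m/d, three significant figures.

0.00363 m/d

Hydraulic gradient i = (301.68 − 301.01) / 607 = 0.67 / 607 = 0.001104
K = 1.37e-5 m/s × 86400 s/d = 1.184 m/d
q = Ki = 1.184 × 0.001104 = 0.001307 m/d
v_s = q/n_e = 0.001307/0.36 = 0.003629 m/d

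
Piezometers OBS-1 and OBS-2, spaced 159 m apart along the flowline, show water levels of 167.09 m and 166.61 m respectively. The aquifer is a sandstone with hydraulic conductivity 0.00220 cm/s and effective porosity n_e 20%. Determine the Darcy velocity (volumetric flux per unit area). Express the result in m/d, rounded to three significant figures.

Hydraulic gradient i = (167.09 − 166.61) / 159 = 0.48 / 159 = 0.003019
K = 0.00220 cm/s × 864 = 1.901 m/d
Darcy flux q = K·i = 1.901 × 0.003019 = 0.005738 m/d

0.00574 m/d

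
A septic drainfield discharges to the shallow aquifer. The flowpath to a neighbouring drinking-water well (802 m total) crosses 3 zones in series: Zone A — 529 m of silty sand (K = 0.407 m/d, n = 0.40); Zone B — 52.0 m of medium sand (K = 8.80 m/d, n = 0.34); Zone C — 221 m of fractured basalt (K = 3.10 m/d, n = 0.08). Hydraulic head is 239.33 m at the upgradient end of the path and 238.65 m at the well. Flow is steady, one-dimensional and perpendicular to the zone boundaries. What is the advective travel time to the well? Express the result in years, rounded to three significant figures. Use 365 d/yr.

1370 years

Total head drop ΔH = 239.33 − 238.65 = 0.68 m
Continuity: the same q passes through each zone, so ΔH = q·Σ(L_j/K_j) — the zones act as resistances in series.
Σ(L/K) = 529/0.407 + 52.0/8.80 + 221/3.10 = 1300 + 5.909 + 71.29 = 1377 d
q = ΔH / Σ(L/K) = 0.68 / 1377 = 4.938e-4 m/d (same in every zone)
Zone A: v = q/n = 4.938e-4/0.40 = 0.001235 m/d → t_A = 529/0.001235 = 428500 d
Zone B: v = q/n = 4.938e-4/0.34 = 0.001452 m/d → t_B = 52.0/0.001452 = 35800 d
Zone C: v = q/n = 4.938e-4/0.08 = 0.006173 m/d → t_C = 221/0.006173 = 35800 d
Total t = 428500 + 35800 + 35800 = 500100 d
   = 500100 / 365 = 1370 yr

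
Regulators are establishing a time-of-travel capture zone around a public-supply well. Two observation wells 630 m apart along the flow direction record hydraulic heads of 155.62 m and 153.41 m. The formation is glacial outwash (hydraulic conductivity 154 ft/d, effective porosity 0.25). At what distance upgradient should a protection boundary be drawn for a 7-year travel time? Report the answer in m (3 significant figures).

1680 m

Hydraulic gradient i = (155.62 − 153.41) / 630 = 2.21 / 630 = 0.003508
K = 154 ft/d × 0.3048 = 46.94 m/d
q = Ki = 46.94 × 0.003508 = 0.1647 m/d
Average linear velocity = 0.1647 / 0.25 = 0.6586 m/d
T = 7 yr × 365 = 2555 d
L = v × T = 0.6586 × 2555 = 1683 m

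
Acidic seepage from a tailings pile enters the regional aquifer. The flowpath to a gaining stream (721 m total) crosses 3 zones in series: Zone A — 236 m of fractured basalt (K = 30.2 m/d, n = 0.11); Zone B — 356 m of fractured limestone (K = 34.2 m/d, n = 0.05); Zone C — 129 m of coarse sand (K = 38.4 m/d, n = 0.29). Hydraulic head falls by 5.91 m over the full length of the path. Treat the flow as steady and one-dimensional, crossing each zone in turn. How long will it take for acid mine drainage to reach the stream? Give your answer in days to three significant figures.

Continuity: the same q passes through each zone, so ΔH = q·Σ(L_j/K_j) — the zones act as resistances in series.
Σ(L/K) = 236/30.2 + 356/34.2 + 129/38.4 = 7.815 + 10.41 + 3.359 = 21.58 d
q = ΔH / Σ(L/K) = 5.91 / 21.58 = 0.2738 m/d (same in every zone)
Zone A: v = q/n = 0.2738/0.11 = 2.489 m/d → t_A = 236/2.489 = 94.81 d
Zone B: v = q/n = 0.2738/0.05 = 5.476 m/d → t_B = 356/5.476 = 65.01 d
Zone C: v = q/n = 0.2738/0.29 = 0.9442 m/d → t_C = 129/0.9442 = 136.6 d
Total t = 94.81 + 65.01 + 136.6 = 296.4 d

296 days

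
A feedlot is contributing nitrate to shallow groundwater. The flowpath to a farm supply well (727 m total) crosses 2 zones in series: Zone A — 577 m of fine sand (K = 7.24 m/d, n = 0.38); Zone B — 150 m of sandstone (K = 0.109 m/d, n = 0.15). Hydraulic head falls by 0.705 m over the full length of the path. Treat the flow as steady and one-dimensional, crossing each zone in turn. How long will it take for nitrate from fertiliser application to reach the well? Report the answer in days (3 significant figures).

Continuity: the same q passes through each zone, so ΔH = q·Σ(L_j/K_j) — the zones act as resistances in series.
Σ(L/K) = 577/7.24 + 150/0.109 = 79.70 + 1376 = 1456 d
q = ΔH / Σ(L/K) = 0.705 / 1456 = 4.843e-4 m/d (same in every zone)
Zone A: v = q/n = 4.843e-4/0.38 = 0.001274 m/d → t_A = 577/0.001274 = 452800 d
Zone B: v = q/n = 4.843e-4/0.15 = 0.003228 m/d → t_B = 150/0.003228 = 46460 d
Total t = 452800 + 46460 = 499200 d

499000 days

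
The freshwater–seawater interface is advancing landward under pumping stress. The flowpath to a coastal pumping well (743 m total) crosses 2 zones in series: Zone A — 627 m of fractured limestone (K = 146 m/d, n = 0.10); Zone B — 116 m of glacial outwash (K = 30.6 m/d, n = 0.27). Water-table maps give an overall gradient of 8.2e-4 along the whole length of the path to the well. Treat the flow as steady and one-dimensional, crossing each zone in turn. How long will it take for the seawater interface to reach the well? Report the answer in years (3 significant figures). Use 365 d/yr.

For zones in series the flux q is common to all zones; the equivalent conductivity is the harmonic (thickness-weighted) mean, K_eq = L_total / Σ(L_j/K_j).
Σ(L/K) = 627/146 + 116/30.6 = 4.295 + 3.791 = 8.085 d
K_eq = L_total / Σ(L/K) = 743 / 8.085 = 91.89 m/d
q = K_eq · i = 91.89 × 8.2e-4 = 0.07535 m/d (same in every zone)
Zone A: v = q/n = 0.07535/0.10 = 0.7535 m/d → t_A = 627/0.7535 = 832.1 d
Zone B: v = q/n = 0.07535/0.27 = 0.2791 m/d → t_B = 116/0.2791 = 415.6 d
Total t = 832.1 + 415.6 = 1248 d
   = 1248 / 365 = 3.42 yr

3.42 years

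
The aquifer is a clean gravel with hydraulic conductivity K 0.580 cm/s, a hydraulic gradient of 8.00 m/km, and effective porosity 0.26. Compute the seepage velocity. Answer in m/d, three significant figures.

15.4 m/d

K = 0.580 cm/s × 864 = 501.1 m/d
Specific discharge q = 501.1 × 0.0080 = 4.009 m/d
v_s = q/n_e = 4.009/0.26 = 15.42 m/d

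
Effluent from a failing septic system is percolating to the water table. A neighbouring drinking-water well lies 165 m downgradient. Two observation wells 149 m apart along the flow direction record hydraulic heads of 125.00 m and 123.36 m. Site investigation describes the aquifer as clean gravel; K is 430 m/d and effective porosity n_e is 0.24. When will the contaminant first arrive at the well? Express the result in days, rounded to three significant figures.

8.37 days

Hydraulic gradient i = (125.00 − 123.36) / 149 = 1.64 / 149 = 0.01101
q = Ki = 430 × 0.01101 = 4.733 m/d
Average linear velocity = 4.733 / 0.24 = 19.72 m/d
t = L / v = 165 / 19.72 = 8.367 d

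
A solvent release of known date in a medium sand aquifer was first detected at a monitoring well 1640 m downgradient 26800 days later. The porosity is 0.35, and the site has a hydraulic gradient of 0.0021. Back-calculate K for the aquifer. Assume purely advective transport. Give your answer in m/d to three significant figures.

10.2 m/d

v = L / t = 1640 / 26800 = 0.06119 m/d
K = v · n / i = 0.06119 × 0.35 / 0.0021 = 10.2 m/d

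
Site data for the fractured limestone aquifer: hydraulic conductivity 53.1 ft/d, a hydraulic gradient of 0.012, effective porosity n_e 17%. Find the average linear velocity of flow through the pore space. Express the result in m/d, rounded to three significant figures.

1.14 m/d

K = 53.1 ft/d × 0.3048 = 16.18 m/d
q = Ki = 16.18 × 0.012 = 0.1942 m/d
v_s = q/n_e = 0.1942/0.17 = 1.142 m/d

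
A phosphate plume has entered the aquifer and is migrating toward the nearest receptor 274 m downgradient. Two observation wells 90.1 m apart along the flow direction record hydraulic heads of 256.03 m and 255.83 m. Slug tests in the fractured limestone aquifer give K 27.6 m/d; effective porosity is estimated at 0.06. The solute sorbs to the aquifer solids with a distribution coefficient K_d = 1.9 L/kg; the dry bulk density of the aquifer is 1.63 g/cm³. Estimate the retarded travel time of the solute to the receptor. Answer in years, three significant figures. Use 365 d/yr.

38.7 years

Hydraulic gradient i = (256.03 − 255.83) / 90.1 = 0.20 / 90.1 = 0.002220
Specific discharge q = 27.6 × 0.002220 = 0.06127 m/d
Average linear velocity = 0.06127 / 0.06 = 1.021 m/d
Retardation R = 1 + ρ_b·K_d/n = 1 + 1.63×1.9/0.06 = 52.62
Contaminant velocity v_c = v/R = 1.021/52.62 = 0.01941 m/d
t = L/v_c = 274/0.01941 = 14120 d
   = 14120/365 = 38.7 yr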